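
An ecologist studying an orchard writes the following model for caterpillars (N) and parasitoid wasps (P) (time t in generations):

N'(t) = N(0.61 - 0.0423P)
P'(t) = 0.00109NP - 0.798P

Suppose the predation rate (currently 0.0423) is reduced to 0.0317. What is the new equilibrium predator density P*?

At the interior fixed point, setting dN/dt = 0 with N > 0 fixes P* = (prey growth rate)/(NP coefficient) — independent of the other coefficients.
With the change, P* = 0.61/0.0317 = 19.2; it rises from 14.4.

P* ≈ 19.2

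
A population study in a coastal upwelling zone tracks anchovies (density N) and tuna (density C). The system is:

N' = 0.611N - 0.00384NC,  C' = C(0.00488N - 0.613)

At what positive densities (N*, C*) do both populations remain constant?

Set dC/dt = 0 with C > 0: 0.00488N - 0.613 = 0, so N* = 0.613/0.00488 = 126.
Set dN/dt = 0 with N > 0: 0.611 - 0.00384C = 0, so C* = 0.611/0.00384 = 159.

N* ≈ 126, C* ≈ 159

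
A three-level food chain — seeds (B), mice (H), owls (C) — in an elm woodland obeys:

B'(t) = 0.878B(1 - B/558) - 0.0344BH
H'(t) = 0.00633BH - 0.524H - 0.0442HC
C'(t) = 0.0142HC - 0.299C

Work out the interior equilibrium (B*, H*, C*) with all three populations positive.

B* ≈ 97.7, H* ≈ 21.1, C* ≈ 2.13

From dC/dt = 0: 0.0142H* = 0.299, so H* = 21.1.
From dB/dt = 0: 0.878(1 - B*/558) = 0.0344·21.1, giving B* = 558·(1 - 0.825) = 97.7.
From dH/dt = 0: 0.00633·97.7 - 0.524 = 0.0442C*, so C* = 0.0942/0.0442 = 2.13.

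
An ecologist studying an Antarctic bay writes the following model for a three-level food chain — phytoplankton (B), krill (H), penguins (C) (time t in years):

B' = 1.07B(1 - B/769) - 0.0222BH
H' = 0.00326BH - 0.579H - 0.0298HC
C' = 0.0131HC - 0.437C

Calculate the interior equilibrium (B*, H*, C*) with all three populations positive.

B* ≈ 237, H* ≈ 33.4, C* ≈ 6.47

From dC/dt = 0: 0.0131H* = 0.437, so H* = 33.4.
From dB/dt = 0: 1.07(1 - B*/769) = 0.0222·33.4, giving B* = 769·(1 - 0.692) = 237.
From dH/dt = 0: 0.00326·237 - 0.579 = 0.0298C*, so C* = 0.193/0.0298 = 6.47.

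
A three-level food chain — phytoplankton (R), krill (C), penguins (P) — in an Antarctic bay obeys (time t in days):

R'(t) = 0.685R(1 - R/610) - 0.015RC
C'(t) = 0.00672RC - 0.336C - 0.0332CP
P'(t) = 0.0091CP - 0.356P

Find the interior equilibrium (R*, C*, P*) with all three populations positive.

R* ≈ 87.4, C* ≈ 39.1, P* ≈ 7.58

From dP/dt = 0: 0.0091C* = 0.356, so C* = 39.1.
From dR/dt = 0: 0.685(1 - R*/610) = 0.015·39.1, giving R* = 610·(1 - 0.857) = 87.4.
From dC/dt = 0: 0.00672·87.4 - 0.336 = 0.0332P*, so P* = 0.252/0.0332 = 7.58.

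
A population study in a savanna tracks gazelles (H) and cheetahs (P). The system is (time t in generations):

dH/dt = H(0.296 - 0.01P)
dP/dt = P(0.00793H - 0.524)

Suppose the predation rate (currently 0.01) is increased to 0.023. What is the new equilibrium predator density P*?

At the interior fixed point, setting dH/dt = 0 with H > 0 fixes P* = (prey growth rate)/(HP coefficient) — independent of the other coefficients.
With the change, P* = 0.296/0.023 = 12.9; it falls from 29.6.

P* ≈ 12.9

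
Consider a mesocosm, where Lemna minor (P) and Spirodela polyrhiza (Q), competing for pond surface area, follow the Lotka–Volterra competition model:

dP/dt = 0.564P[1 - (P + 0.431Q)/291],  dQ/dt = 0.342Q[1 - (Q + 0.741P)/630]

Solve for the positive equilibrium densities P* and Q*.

Setting both brackets to zero gives the nullclines P + 0.431Q = 291 and 0.741P + Q = 630.
Substituting Q = 630 - 0.741P into the first: P(1 - 0.431·0.741) = 291 - 0.431·630.
So P* = 19.5/0.681 = 28.6, and then Q* = 630 - 0.741·28.6 = 609.

P* ≈ 28.6, Q* ≈ 609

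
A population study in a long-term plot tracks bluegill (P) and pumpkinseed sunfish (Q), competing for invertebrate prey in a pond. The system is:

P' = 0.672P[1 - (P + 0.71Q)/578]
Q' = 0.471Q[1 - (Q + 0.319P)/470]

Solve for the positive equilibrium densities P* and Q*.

Setting both brackets to zero gives the nullclines P + 0.71Q = 578 and 0.319P + Q = 470.
Substituting Q = 470 - 0.319P into the first: P(1 - 0.71·0.319) = 578 - 0.71·470.
So P* = 244/0.774 = 316, and then Q* = 470 - 0.319·316 = 369.

P* ≈ 316, Q* ≈ 369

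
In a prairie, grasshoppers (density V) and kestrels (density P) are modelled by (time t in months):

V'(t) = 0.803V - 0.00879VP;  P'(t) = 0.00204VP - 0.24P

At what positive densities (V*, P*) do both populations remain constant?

Set dP/dt = 0 with P > 0: 0.00204V - 0.24 = 0, so V* = 0.24/0.00204 = 118.
Set dV/dt = 0 with V > 0: 0.803 - 0.00879P = 0, so P* = 0.803/0.00879 = 91.4.

V* ≈ 118, P* ≈ 91.4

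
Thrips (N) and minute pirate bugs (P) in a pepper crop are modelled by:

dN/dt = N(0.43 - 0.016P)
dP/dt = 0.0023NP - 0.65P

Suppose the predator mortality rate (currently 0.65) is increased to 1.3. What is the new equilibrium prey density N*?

N* ≈ 565

At the interior fixed point, setting dP/dt = 0 with P > 0 fixes N* = (predator death rate)/(NP coefficient) — independent of the other coefficients.
With the change, N* = 1.3/0.0023 = 565; it rises from 283.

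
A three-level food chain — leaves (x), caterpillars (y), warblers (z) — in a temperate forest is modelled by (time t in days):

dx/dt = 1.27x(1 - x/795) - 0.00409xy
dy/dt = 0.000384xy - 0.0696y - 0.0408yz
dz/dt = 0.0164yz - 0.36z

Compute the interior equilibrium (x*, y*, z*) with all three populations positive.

From dz/dt = 0: 0.0164y* = 0.36, so y* = 22.
From dx/dt = 0: 1.27(1 - x*/795) = 0.00409·22, giving x* = 795·(1 - 0.0707) = 739.
From dy/dt = 0: 0.000384·739 - 0.0696 = 0.0408z*, so z* = 0.214/0.0408 = 5.25.

x* ≈ 739, y* ≈ 22, z* ≈ 5.25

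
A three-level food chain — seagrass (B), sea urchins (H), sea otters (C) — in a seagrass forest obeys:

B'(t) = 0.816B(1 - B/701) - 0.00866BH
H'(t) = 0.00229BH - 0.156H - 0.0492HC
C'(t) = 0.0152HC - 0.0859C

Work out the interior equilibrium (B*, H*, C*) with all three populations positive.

From dC/dt = 0: 0.0152H* = 0.0859, so H* = 5.65.
From dB/dt = 0: 0.816(1 - B*/701) = 0.00866·5.65, giving B* = 701·(1 - 0.06) = 659.
From dH/dt = 0: 0.00229·659 - 0.156 = 0.0492C*, so C* = 1.35/0.0492 = 27.5.

B* ≈ 659, H* ≈ 5.65, C* ≈ 27.5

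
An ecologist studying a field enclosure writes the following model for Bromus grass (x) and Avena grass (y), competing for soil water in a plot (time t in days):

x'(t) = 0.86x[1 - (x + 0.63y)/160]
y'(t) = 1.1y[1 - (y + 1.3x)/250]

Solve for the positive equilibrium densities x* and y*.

Setting both brackets to zero gives the nullclines x + 0.63y = 160 and 1.3x + y = 250.
Substituting y = 250 - 1.3x into the first: x(1 - 0.63·1.3) = 160 - 0.63·250.
So x* = 2.5/0.181 = 13.8, and then y* = 250 - 1.3·13.8 = 232.

x* ≈ 13.8, y* ≈ 232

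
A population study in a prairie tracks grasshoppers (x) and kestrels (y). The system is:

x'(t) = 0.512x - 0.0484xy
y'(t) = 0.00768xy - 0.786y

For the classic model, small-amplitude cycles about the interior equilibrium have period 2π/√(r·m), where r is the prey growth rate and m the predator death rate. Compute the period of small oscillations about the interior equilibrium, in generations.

T ≈ 9.9 generations

Here r = 0.512 and m = 0.786, so r·m = 0.402.
ω = √0.402 = 0.634 per generation, hence T = 2π/ω ≈ 9.9 generations.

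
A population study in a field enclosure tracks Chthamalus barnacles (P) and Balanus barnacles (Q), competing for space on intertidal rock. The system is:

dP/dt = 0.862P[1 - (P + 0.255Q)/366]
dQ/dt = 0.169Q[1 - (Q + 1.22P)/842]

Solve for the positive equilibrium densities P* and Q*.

P* ≈ 220, Q* ≈ 574

Setting both brackets to zero gives the nullclines P + 0.255Q = 366 and 1.22P + Q = 842.
Substituting Q = 842 - 1.22P into the first: P(1 - 0.255·1.22) = 366 - 0.255·842.
So P* = 151/0.689 = 220, and then Q* = 842 - 1.22·220 = 574.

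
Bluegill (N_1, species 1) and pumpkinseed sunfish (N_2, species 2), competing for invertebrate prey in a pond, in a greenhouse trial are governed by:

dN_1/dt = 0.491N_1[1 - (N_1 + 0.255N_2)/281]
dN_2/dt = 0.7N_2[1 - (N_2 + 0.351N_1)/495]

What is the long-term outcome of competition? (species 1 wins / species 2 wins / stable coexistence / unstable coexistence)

Compare the nullcline intercepts: K1/α12 = 281/0.255 = 1100 > K2 = 495; K2/α21 = 495/0.351 = 1410 > K1 = 281.
Since both inequalities hold, each species can invade when rare, so the interior equilibrium is stable.

stable coexistence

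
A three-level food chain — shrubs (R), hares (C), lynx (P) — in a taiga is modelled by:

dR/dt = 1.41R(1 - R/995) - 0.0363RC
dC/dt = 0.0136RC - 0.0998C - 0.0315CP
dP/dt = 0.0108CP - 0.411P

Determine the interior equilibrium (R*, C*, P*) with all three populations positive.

From dP/dt = 0: 0.0108C* = 0.411, so C* = 38.1.
From dR/dt = 0: 1.41(1 - R*/995) = 0.0363·38.1, giving R* = 995·(1 - 0.98) = 20.2.
From dC/dt = 0: 0.0136·20.2 - 0.0998 = 0.0315P*, so P* = 0.175/0.0315 = 5.54.

R* ≈ 20.2, C* ≈ 38.1, P* ≈ 5.54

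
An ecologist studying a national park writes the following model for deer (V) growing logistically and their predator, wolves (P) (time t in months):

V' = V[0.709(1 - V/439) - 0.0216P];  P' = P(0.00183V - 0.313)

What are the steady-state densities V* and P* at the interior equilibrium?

V* ≈ 171, P* ≈ 20

From dP/dt = 0 with P > 0: 0.00183V* = 0.313, so V* = 171.
Substitute into dV/dt = 0: 0.709(1 - 171/439) = 0.0216P*.
The bracket is 0.61, giving P* = 0.433/0.0216 = 20.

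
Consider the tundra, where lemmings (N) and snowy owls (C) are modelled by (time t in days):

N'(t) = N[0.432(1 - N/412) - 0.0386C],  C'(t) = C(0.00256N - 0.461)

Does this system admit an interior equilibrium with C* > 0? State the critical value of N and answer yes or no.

The predator equation gives dC/dt > 0 only when N > 0.461/0.00256 = 180.
Without the predator, N → K = 412. Since 412 > 180, the predator can invade and persist.

Threshold N = 180; K > 180, so yes, the predator persists.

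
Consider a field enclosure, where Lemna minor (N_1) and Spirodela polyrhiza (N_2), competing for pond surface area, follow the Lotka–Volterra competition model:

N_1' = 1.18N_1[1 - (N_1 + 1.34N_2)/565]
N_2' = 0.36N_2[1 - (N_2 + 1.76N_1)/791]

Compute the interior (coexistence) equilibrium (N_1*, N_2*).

N_1* ≈ 364, N_2* ≈ 150

Setting both brackets to zero gives the nullclines N_1 + 1.34N_2 = 565 and 1.76N_1 + N_2 = 791.
Substituting N_2 = 791 - 1.76N_1 into the first: N_1(1 - 1.34·1.76) = 565 - 1.34·791.
So N_1* = -495/-1.36 = 364, and then N_2* = 791 - 1.76·364 = 150.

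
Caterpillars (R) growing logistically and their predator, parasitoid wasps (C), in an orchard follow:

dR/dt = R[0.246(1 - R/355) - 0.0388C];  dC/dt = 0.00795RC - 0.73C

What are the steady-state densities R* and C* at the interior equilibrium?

From dC/dt = 0 with C > 0: 0.00795R* = 0.73, so R* = 91.8.
Substitute into dR/dt = 0: 0.246(1 - 91.8/355) = 0.0388C*.
The bracket is 0.741, giving C* = 0.182/0.0388 = 4.7.

R* ≈ 91.8, C* ≈ 4.7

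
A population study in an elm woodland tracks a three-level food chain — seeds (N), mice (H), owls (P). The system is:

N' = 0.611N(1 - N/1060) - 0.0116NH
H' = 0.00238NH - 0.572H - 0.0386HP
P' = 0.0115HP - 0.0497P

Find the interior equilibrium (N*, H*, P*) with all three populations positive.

N* ≈ 973, H* ≈ 4.32, P* ≈ 45.2

From dP/dt = 0: 0.0115H* = 0.0497, so H* = 4.32.
From dN/dt = 0: 0.611(1 - N*/1060) = 0.0116·4.32, giving N* = 1060·(1 - 0.082) = 973.
From dH/dt = 0: 0.00238·973 - 0.572 = 0.0386P*, so P* = 1.74/0.0386 = 45.2.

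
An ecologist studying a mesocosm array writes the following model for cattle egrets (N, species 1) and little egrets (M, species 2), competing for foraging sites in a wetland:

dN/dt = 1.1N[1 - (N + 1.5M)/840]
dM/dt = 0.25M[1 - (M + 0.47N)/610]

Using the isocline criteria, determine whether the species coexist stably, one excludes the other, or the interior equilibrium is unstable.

Compare the nullcline intercepts: K1/α12 = 840/1.5 = 560 < K2 = 610; K2/α21 = 610/0.47 = 1300 > K1 = 840.
Since the inequalities point opposite ways, species 2 can invade but species 1 cannot.

species 2 excludes species 1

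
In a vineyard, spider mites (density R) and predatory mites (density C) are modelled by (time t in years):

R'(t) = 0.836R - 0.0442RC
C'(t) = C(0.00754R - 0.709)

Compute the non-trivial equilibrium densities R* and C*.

Set dC/dt = 0 with C > 0: 0.00754R - 0.709 = 0, so R* = 0.709/0.00754 = 94.
Set dR/dt = 0 with R > 0: 0.836 - 0.0442C = 0, so C* = 0.836/0.0442 = 18.9.

R* ≈ 94, C* ≈ 18.9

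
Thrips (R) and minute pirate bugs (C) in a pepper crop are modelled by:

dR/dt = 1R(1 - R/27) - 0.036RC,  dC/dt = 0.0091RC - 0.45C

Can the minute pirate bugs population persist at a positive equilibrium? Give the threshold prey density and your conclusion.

The predator equation gives dC/dt > 0 only when R > 0.45/0.0091 = 49.5.
Without the predator, R → K = 27. Since 27 < 49.5, the predator cannot invade.

Threshold R = 49.5; K < 49.5, so no, the predator goes extinct.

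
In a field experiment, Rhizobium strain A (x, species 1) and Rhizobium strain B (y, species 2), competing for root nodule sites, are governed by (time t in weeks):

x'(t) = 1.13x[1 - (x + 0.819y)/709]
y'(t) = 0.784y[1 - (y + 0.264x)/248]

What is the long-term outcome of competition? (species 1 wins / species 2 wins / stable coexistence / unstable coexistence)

Compare the nullcline intercepts: K1/α12 = 709/0.819 = 866 > K2 = 248; K2/α21 = 248/0.264 = 939 > K1 = 709.
Since both inequalities hold, each species can invade when rare, so the interior equilibrium is stable.

stable coexistence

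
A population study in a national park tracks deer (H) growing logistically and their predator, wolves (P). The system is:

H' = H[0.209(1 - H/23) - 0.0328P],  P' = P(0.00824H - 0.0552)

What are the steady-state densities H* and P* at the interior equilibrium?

From dP/dt = 0 with P > 0: 0.00824H* = 0.0552, so H* = 6.7.
Substitute into dH/dt = 0: 0.209(1 - 6.7/23) = 0.0328P*.
The bracket is 0.709, giving P* = 0.148/0.0328 = 4.52.

H* ≈ 6.7, P* ≈ 4.52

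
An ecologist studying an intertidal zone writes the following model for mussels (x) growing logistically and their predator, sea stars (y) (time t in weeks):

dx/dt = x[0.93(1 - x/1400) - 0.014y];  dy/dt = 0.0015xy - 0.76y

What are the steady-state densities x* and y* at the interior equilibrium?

x* ≈ 507, y* ≈ 42.4

From dy/dt = 0 with y > 0: 0.0015x* = 0.76, so x* = 507.
Substitute into dx/dt = 0: 0.93(1 - 507/1400) = 0.014y*.
The bracket is 0.638, giving y* = 0.593/0.014 = 42.4.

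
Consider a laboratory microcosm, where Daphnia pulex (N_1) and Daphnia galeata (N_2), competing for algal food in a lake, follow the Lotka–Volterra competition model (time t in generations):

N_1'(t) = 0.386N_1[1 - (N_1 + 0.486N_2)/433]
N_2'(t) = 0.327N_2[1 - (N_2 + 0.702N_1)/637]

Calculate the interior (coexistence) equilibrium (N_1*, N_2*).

N_1* ≈ 187, N_2* ≈ 505

Setting both brackets to zero gives the nullclines N_1 + 0.486N_2 = 433 and 0.702N_1 + N_2 = 637.
Substituting N_2 = 637 - 0.702N_1 into the first: N_1(1 - 0.486·0.702) = 433 - 0.486·637.
So N_1* = 123/0.659 = 187, and then N_2* = 637 - 0.702·187 = 505.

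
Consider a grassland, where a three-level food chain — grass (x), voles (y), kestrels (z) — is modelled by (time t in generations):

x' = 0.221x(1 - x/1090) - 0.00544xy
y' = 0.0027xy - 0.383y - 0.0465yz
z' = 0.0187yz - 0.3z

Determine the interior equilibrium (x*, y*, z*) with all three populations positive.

From dz/dt = 0: 0.0187y* = 0.3, so y* = 16.
From dx/dt = 0: 0.221(1 - x*/1090) = 0.00544·16, giving x* = 1090·(1 - 0.395) = 660.
From dy/dt = 0: 0.0027·660 - 0.383 = 0.0465z*, so z* = 1.4/0.0465 = 30.1.

x* ≈ 660, y* ≈ 16, z* ≈ 30.1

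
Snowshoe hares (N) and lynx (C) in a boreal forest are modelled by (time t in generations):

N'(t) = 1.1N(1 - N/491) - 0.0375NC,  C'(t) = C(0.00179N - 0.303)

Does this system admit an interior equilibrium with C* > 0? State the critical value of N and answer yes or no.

Threshold N = 169; K > 169, so yes, the predator persists.

The predator equation gives dC/dt > 0 only when N > 0.303/0.00179 = 169.
Without the predator, N → K = 491. Since 491 > 169, the predator can invade and persist.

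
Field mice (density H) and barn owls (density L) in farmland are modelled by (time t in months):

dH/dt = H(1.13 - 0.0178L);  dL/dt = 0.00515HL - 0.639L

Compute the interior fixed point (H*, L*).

H* ≈ 124, L* ≈ 63.5

Set dL/dt = 0 with L > 0: 0.00515H - 0.639 = 0, so H* = 0.639/0.00515 = 124.
Set dH/dt = 0 with H > 0: 1.13 - 0.0178L = 0, so L* = 1.13/0.0178 = 63.5.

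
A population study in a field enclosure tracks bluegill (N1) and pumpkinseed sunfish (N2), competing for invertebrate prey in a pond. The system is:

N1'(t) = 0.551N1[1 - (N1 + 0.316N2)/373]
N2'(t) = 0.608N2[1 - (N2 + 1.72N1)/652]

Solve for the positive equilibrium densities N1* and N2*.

Setting both brackets to zero gives the nullclines N1 + 0.316N2 = 373 and 1.72N1 + N2 = 652.
Substituting N2 = 652 - 1.72N1 into the first: N1(1 - 0.316·1.72) = 373 - 0.316·652.
So N1* = 167/0.456 = 366, and then N2* = 652 - 1.72·366 = 22.9.

N1* ≈ 366, N2* ≈ 22.9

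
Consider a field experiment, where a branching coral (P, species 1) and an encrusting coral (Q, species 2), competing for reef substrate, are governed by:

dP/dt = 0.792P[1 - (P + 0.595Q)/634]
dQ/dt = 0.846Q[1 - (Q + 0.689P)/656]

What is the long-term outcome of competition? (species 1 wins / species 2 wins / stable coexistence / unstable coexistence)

stable coexistence

Compare the nullcline intercepts: K1/α12 = 634/0.595 = 1070 > K2 = 656; K2/α21 = 656/0.689 = 952 > K1 = 634.
Since both inequalities hold, each species can invade when rare, so the interior equilibrium is stable.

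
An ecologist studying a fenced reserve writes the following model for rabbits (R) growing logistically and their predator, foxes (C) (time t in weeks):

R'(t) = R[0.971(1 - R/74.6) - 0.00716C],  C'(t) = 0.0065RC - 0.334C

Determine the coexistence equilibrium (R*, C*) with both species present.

R* ≈ 51.4, C* ≈ 42.2

From dC/dt = 0 with C > 0: 0.0065R* = 0.334, so R* = 51.4.
Substitute into dR/dt = 0: 0.971(1 - 51.4/74.6) = 0.00716C*.
The bracket is 0.311, giving C* = 0.302/0.00716 = 42.2.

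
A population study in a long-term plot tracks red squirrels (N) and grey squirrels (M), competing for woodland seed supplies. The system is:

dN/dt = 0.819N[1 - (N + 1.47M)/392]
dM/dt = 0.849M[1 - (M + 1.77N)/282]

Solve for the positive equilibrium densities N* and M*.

Setting both brackets to zero gives the nullclines N + 1.47M = 392 and 1.77N + M = 282.
Substituting M = 282 - 1.77N into the first: N(1 - 1.47·1.77) = 392 - 1.47·282.
So N* = -22.5/-1.6 = 14.1, and then M* = 282 - 1.77·14.1 = 257.

N* ≈ 14.1, M* ≈ 257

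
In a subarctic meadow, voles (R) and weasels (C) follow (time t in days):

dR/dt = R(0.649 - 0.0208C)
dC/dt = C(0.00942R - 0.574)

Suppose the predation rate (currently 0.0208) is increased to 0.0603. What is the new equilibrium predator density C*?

At the interior fixed point, setting dR/dt = 0 with R > 0 fixes C* = (prey growth rate)/(RC coefficient) — independent of the other coefficients.
With the change, C* = 0.649/0.0603 = 10.8; it falls from 31.2.

C* ≈ 10.8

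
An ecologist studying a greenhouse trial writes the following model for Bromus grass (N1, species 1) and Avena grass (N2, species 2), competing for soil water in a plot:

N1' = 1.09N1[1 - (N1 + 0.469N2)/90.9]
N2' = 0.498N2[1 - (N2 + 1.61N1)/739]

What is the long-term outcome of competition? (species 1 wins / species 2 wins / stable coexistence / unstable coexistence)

Compare the nullcline intercepts: K1/α12 = 90.9/0.469 = 194 < K2 = 739; K2/α21 = 739/1.61 = 459 > K1 = 90.9.
Since the inequalities point opposite ways, species 2 can invade but species 1 cannot.

species 2 excludes species 1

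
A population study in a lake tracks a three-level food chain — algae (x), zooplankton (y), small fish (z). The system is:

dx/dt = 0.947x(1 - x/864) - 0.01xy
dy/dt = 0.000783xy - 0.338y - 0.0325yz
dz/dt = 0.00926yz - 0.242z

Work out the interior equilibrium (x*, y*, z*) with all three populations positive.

From dz/dt = 0: 0.00926y* = 0.242, so y* = 26.1.
From dx/dt = 0: 0.947(1 - x*/864) = 0.01·26.1, giving x* = 864·(1 - 0.276) = 626.
From dy/dt = 0: 0.000783·626 - 0.338 = 0.0325z*, so z* = 0.152/0.0325 = 4.67.

x* ≈ 626, y* ≈ 26.1, z* ≈ 4.67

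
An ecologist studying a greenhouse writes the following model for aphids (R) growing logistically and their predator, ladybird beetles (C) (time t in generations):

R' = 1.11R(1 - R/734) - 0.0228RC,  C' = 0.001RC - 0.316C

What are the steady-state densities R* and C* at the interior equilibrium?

R* ≈ 316, C* ≈ 27.7

From dC/dt = 0 with C > 0: 0.001R* = 0.316, so R* = 316.
Substitute into dR/dt = 0: 1.11(1 - 316/734) = 0.0228C*.
The bracket is 0.569, giving C* = 0.632/0.0228 = 27.7.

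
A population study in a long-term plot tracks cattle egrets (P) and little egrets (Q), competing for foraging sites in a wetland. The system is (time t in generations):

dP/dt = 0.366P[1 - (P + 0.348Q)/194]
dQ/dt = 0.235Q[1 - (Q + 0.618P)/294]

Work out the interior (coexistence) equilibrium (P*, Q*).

Setting both brackets to zero gives the nullclines P + 0.348Q = 194 and 0.618P + Q = 294.
Substituting Q = 294 - 0.618P into the first: P(1 - 0.348·0.618) = 194 - 0.348·294.
So P* = 91.7/0.785 = 117, and then Q* = 294 - 0.618·117 = 222.

P* ≈ 117, Q* ≈ 222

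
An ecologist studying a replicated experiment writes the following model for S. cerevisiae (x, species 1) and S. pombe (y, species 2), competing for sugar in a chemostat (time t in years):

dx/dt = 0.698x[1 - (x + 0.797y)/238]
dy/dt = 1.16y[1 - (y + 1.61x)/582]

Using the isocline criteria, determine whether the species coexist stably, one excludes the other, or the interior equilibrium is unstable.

Compare the nullcline intercepts: K1/α12 = 238/0.797 = 299 < K2 = 582; K2/α21 = 582/1.61 = 361 > K1 = 238.
Since the inequalities point opposite ways, species 2 can invade but species 1 cannot.

species 2 excludes species 1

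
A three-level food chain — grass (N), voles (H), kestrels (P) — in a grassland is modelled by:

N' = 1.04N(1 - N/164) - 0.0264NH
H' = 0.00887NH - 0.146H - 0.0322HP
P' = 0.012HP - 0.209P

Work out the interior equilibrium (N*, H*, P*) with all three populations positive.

From dP/dt = 0: 0.012H* = 0.209, so H* = 17.4.
From dN/dt = 0: 1.04(1 - N*/164) = 0.0264·17.4, giving N* = 164·(1 - 0.442) = 91.5.
From dH/dt = 0: 0.00887·91.5 - 0.146 = 0.0322P*, so P* = 0.666/0.0322 = 20.7.

N* ≈ 91.5, H* ≈ 17.4, P* ≈ 20.7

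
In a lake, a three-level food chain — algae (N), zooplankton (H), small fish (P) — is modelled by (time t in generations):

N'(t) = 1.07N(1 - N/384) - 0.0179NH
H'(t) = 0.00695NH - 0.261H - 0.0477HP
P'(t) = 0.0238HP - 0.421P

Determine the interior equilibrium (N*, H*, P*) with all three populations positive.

From dP/dt = 0: 0.0238H* = 0.421, so H* = 17.7.
From dN/dt = 0: 1.07(1 - N*/384) = 0.0179·17.7, giving N* = 384·(1 - 0.296) = 270.
From dH/dt = 0: 0.00695·270 - 0.261 = 0.0477P*, so P* = 1.62/0.0477 = 33.9.

N* ≈ 270, H* ≈ 17.7, P* ≈ 33.9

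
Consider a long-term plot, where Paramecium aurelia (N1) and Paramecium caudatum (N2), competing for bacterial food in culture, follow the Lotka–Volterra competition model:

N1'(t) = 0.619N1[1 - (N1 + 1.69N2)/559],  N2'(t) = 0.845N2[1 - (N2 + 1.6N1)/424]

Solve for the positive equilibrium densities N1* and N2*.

Setting both brackets to zero gives the nullclines N1 + 1.69N2 = 559 and 1.6N1 + N2 = 424.
Substituting N2 = 424 - 1.6N1 into the first: N1(1 - 1.69·1.6) = 559 - 1.69·424.
So N1* = -158/-1.7 = 92.5, and then N2* = 424 - 1.6·92.5 = 276.

N1* ≈ 92.5, N2* ≈ 276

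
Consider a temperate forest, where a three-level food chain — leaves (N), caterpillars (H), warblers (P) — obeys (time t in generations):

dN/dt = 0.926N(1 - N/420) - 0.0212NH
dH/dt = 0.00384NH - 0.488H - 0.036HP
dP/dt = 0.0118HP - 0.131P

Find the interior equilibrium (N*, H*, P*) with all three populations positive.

From dP/dt = 0: 0.0118H* = 0.131, so H* = 11.1.
From dN/dt = 0: 0.926(1 - N*/420) = 0.0212·11.1, giving N* = 420·(1 - 0.254) = 313.
From dH/dt = 0: 0.00384·313 - 0.488 = 0.036P*, so P* = 0.715/0.036 = 19.9.

N* ≈ 313, H* ≈ 11.1, P* ≈ 19.9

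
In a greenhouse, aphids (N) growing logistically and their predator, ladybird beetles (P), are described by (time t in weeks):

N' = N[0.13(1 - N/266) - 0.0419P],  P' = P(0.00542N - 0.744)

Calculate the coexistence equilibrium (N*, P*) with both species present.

N* ≈ 137, P* ≈ 1.5

From dP/dt = 0 with P > 0: 0.00542N* = 0.744, so N* = 137.
Substitute into dN/dt = 0: 0.13(1 - 137/266) = 0.0419P*.
The bracket is 0.484, giving P* = 0.0629/0.0419 = 1.5.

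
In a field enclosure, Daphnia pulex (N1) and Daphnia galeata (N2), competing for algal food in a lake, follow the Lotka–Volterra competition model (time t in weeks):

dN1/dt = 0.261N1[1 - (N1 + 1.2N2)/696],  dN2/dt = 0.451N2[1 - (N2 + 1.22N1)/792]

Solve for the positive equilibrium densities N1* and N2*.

N1* ≈ 548, N2* ≈ 123

Setting both brackets to zero gives the nullclines N1 + 1.2N2 = 696 and 1.22N1 + N2 = 792.
Substituting N2 = 792 - 1.22N1 into the first: N1(1 - 1.2·1.22) = 696 - 1.2·792.
So N1* = -254/-0.464 = 548, and then N2* = 792 - 1.22·548 = 123.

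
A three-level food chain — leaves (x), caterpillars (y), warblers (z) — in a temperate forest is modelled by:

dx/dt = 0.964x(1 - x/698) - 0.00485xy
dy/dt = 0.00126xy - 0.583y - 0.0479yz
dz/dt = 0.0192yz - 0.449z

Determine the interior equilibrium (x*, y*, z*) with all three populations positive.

x* ≈ 616, y* ≈ 23.4, z* ≈ 4.03

From dz/dt = 0: 0.0192y* = 0.449, so y* = 23.4.
From dx/dt = 0: 0.964(1 - x*/698) = 0.00485·23.4, giving x* = 698·(1 - 0.118) = 616.
From dy/dt = 0: 0.00126·616 - 0.583 = 0.0479z*, so z* = 0.193/0.0479 = 4.03.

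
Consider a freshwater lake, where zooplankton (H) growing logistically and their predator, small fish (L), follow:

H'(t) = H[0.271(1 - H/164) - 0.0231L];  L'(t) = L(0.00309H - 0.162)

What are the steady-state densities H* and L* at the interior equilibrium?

H* ≈ 52.4, L* ≈ 7.98

From dL/dt = 0 with L > 0: 0.00309H* = 0.162, so H* = 52.4.
Substitute into dH/dt = 0: 0.271(1 - 52.4/164) = 0.0231L*.
The bracket is 0.68, giving L* = 0.184/0.0231 = 7.98.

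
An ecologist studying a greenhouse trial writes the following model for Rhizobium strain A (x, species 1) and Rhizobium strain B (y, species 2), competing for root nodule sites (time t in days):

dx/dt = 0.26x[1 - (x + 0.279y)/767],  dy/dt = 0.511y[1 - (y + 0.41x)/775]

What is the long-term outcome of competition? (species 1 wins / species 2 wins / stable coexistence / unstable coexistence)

Compare the nullcline intercepts: K1/α12 = 767/0.279 = 2750 > K2 = 775; K2/α21 = 775/0.41 = 1890 > K1 = 767.
Since both inequalities hold, each species can invade when rare, so the interior equilibrium is stable.

stable coexistence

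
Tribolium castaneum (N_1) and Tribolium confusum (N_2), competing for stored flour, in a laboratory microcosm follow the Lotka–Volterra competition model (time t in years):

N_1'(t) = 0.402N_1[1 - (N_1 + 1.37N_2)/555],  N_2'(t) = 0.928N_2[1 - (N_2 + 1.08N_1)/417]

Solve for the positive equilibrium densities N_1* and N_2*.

Setting both brackets to zero gives the nullclines N_1 + 1.37N_2 = 555 and 1.08N_1 + N_2 = 417.
Substituting N_2 = 417 - 1.08N_1 into the first: N_1(1 - 1.37·1.08) = 555 - 1.37·417.
So N_1* = -16.3/-0.48 = 34, and then N_2* = 417 - 1.08·34 = 380.

N_1* ≈ 34, N_2* ≈ 380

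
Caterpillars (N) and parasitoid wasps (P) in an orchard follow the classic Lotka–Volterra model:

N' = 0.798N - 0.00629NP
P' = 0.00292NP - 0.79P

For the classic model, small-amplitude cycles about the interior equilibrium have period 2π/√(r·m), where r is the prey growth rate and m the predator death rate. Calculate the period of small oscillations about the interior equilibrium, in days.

Here r = 0.798 and m = 0.79, so r·m = 0.63.
ω = √0.63 = 0.794 per day, hence T = 2π/ω ≈ 7.91 days.

T ≈ 7.91 days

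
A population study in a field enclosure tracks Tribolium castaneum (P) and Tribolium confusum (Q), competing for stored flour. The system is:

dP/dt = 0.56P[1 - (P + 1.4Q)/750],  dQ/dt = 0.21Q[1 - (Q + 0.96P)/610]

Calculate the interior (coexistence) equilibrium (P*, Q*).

Setting both brackets to zero gives the nullclines P + 1.4Q = 750 and 0.96P + Q = 610.
Substituting Q = 610 - 0.96P into the first: P(1 - 1.4·0.96) = 750 - 1.4·610.
So P* = -104/-0.344 = 302, and then Q* = 610 - 0.96·302 = 320.

P* ≈ 302, Q* ≈ 320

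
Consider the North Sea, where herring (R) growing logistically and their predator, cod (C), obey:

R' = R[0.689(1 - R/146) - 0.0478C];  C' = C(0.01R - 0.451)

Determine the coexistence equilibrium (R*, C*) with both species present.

R* ≈ 45.1, C* ≈ 9.96

From dC/dt = 0 with C > 0: 0.01R* = 0.451, so R* = 45.1.
Substitute into dR/dt = 0: 0.689(1 - 45.1/146) = 0.0478C*.
The bracket is 0.691, giving C* = 0.476/0.0478 = 9.96.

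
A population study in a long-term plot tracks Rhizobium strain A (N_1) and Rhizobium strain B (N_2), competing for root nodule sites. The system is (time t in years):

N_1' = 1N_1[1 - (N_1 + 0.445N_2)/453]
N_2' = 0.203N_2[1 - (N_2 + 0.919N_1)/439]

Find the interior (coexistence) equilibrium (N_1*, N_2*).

Setting both brackets to zero gives the nullclines N_1 + 0.445N_2 = 453 and 0.919N_1 + N_2 = 439.
Substituting N_2 = 439 - 0.919N_1 into the first: N_1(1 - 0.445·0.919) = 453 - 0.445·439.
So N_1* = 258/0.591 = 436, and then N_2* = 439 - 0.919·436 = 38.4.

N_1* ≈ 436, N_2* ≈ 38.4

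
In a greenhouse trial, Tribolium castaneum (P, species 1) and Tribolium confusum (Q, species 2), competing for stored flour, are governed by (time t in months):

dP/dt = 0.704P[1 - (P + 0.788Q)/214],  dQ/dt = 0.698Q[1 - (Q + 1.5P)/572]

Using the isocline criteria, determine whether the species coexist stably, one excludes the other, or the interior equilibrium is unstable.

Compare the nullcline intercepts: K1/α12 = 214/0.788 = 272 < K2 = 572; K2/α21 = 572/1.5 = 381 > K1 = 214.
Since the inequalities point opposite ways, species 2 can invade but species 1 cannot.

species 2 excludes species 1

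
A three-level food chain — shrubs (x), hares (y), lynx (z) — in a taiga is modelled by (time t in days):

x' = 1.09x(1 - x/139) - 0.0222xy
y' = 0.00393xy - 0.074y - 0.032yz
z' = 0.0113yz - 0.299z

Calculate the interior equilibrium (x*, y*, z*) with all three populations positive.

From dz/dt = 0: 0.0113y* = 0.299, so y* = 26.5.
From dx/dt = 0: 1.09(1 - x*/139) = 0.0222·26.5, giving x* = 139·(1 - 0.539) = 64.1.
From dy/dt = 0: 0.00393·64.1 - 0.074 = 0.032z*, so z* = 0.178/0.032 = 5.56.

x* ≈ 64.1, y* ≈ 26.5, z* ≈ 5.56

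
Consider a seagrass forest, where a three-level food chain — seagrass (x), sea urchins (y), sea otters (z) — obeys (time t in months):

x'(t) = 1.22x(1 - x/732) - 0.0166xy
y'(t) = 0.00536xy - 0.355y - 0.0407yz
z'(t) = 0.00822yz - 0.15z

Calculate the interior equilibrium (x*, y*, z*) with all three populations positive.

From dz/dt = 0: 0.00822y* = 0.15, so y* = 18.2.
From dx/dt = 0: 1.22(1 - x*/732) = 0.0166·18.2, giving x* = 732·(1 - 0.248) = 550.
From dy/dt = 0: 0.00536·550 - 0.355 = 0.0407z*, so z* = 2.59/0.0407 = 63.7.

x* ≈ 550, y* ≈ 18.2, z* ≈ 63.7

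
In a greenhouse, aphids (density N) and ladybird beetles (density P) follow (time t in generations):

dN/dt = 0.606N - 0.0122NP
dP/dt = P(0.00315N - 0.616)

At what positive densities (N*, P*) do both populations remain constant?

N* ≈ 196, P* ≈ 49.7

Set dP/dt = 0 with P > 0: 0.00315N - 0.616 = 0, so N* = 0.616/0.00315 = 196.
Set dN/dt = 0 with N > 0: 0.606 - 0.0122P = 0, so P* = 0.606/0.0122 = 49.7.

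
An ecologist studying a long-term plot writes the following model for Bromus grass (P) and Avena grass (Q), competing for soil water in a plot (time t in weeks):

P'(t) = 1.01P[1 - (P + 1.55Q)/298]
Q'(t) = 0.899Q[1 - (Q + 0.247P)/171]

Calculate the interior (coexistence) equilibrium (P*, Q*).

Setting both brackets to zero gives the nullclines P + 1.55Q = 298 and 0.247P + Q = 171.
Substituting Q = 171 - 0.247P into the first: P(1 - 1.55·0.247) = 298 - 1.55·171.
So P* = 32.9/0.617 = 53.4, and then Q* = 171 - 0.247·53.4 = 158.

P* ≈ 53.4, Q* ≈ 158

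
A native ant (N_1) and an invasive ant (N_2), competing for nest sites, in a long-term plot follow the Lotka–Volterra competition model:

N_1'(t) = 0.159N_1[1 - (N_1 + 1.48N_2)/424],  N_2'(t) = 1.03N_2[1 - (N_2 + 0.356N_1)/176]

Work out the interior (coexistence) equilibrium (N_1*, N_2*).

Setting both brackets to zero gives the nullclines N_1 + 1.48N_2 = 424 and 0.356N_1 + N_2 = 176.
Substituting N_2 = 176 - 0.356N_1 into the first: N_1(1 - 1.48·0.356) = 424 - 1.48·176.
So N_1* = 164/0.473 = 346, and then N_2* = 176 - 0.356·346 = 53.

N_1* ≈ 346, N_2* ≈ 53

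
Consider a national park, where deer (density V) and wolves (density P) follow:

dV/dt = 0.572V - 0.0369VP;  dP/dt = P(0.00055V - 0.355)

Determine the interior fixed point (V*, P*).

V* ≈ 645, P* ≈ 15.5

Set dP/dt = 0 with P > 0: 0.00055V - 0.355 = 0, so V* = 0.355/0.00055 = 645.
Set dV/dt = 0 with V > 0: 0.572 - 0.0369P = 0, so P* = 0.572/0.0369 = 15.5.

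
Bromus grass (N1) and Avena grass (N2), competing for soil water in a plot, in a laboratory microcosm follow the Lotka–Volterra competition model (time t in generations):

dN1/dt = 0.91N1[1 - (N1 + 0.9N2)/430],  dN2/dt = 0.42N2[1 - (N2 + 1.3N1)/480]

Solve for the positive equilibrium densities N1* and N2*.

N1* ≈ 11.8, N2* ≈ 465

Setting both brackets to zero gives the nullclines N1 + 0.9N2 = 430 and 1.3N1 + N2 = 480.
Substituting N2 = 480 - 1.3N1 into the first: N1(1 - 0.9·1.3) = 430 - 0.9·480.
So N1* = -2/-0.17 = 11.8, and then N2* = 480 - 1.3·11.8 = 465.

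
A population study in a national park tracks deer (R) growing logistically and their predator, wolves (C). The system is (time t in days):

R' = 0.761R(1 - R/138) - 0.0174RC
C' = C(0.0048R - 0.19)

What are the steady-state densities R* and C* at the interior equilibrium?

From dC/dt = 0 with C > 0: 0.0048R* = 0.19, so R* = 39.6.
Substitute into dR/dt = 0: 0.761(1 - 39.6/138) = 0.0174C*.
The bracket is 0.713, giving C* = 0.543/0.0174 = 31.2.

R* ≈ 39.6, C* ≈ 31.2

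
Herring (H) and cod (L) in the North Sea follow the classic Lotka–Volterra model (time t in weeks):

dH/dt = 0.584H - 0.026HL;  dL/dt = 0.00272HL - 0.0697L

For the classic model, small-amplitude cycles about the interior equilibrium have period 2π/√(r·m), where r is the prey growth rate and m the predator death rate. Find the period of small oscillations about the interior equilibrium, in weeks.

T ≈ 31.1 weeks

Here r = 0.584 and m = 0.0697, so r·m = 0.0407.
ω = √0.0407 = 0.202 per week, hence T = 2π/ω ≈ 31.1 weeks.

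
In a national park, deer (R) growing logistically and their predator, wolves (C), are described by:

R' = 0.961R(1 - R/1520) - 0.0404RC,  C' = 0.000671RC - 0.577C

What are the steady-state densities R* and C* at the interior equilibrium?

R* ≈ 860, C* ≈ 10.3

From dC/dt = 0 with C > 0: 0.000671R* = 0.577, so R* = 860.
Substitute into dR/dt = 0: 0.961(1 - 860/1520) = 0.0404C*.
The bracket is 0.434, giving C* = 0.417/0.0404 = 10.3.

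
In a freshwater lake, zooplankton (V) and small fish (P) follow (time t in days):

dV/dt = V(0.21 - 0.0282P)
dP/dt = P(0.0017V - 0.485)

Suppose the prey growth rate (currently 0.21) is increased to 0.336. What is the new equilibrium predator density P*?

P* ≈ 11.9

At the interior fixed point, setting dV/dt = 0 with V > 0 fixes P* = (prey growth rate)/(VP coefficient) — independent of the other coefficients.
With the change, P* = 0.336/0.0282 = 11.9; it rises from 7.45.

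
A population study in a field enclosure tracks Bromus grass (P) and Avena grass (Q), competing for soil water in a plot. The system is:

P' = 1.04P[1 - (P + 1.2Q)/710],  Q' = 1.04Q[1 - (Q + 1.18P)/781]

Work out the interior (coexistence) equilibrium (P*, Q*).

Setting both brackets to zero gives the nullclines P + 1.2Q = 710 and 1.18P + Q = 781.
Substituting Q = 781 - 1.18P into the first: P(1 - 1.2·1.18) = 710 - 1.2·781.
So P* = -227/-0.416 = 546, and then Q* = 781 - 1.18·546 = 137.

P* ≈ 546, Q* ≈ 137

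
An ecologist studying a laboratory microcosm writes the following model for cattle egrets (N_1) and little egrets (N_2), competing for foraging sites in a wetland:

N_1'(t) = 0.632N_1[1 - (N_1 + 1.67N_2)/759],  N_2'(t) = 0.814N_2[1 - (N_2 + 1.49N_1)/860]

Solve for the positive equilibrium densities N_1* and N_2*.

Setting both brackets to zero gives the nullclines N_1 + 1.67N_2 = 759 and 1.49N_1 + N_2 = 860.
Substituting N_2 = 860 - 1.49N_1 into the first: N_1(1 - 1.67·1.49) = 759 - 1.67·860.
So N_1* = -677/-1.49 = 455, and then N_2* = 860 - 1.49·455 = 182.

N_1* ≈ 455, N_2* ≈ 182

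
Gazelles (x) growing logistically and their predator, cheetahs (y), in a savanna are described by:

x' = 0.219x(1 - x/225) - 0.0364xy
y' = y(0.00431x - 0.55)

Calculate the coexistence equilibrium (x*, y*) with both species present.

From dy/dt = 0 with y > 0: 0.00431x* = 0.55, so x* = 128.
Substitute into dx/dt = 0: 0.219(1 - 128/225) = 0.0364y*.
The bracket is 0.433, giving y* = 0.0948/0.0364 = 2.6.

x* ≈ 128, y* ≈ 2.6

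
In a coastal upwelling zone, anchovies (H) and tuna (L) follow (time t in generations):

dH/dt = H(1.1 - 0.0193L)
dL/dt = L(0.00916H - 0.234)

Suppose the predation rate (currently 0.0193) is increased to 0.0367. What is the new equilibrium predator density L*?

L* ≈ 30

At the interior fixed point, setting dH/dt = 0 with H > 0 fixes L* = (prey growth rate)/(HL coefficient) — independent of the other coefficients.
With the change, L* = 1.1/0.0367 = 30; it falls from 57.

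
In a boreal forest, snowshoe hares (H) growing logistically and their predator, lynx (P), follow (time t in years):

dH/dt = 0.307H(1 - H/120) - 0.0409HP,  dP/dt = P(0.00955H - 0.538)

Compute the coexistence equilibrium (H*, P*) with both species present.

H* ≈ 56.3, P* ≈ 3.98

From dP/dt = 0 with P > 0: 0.00955H* = 0.538, so H* = 56.3.
Substitute into dH/dt = 0: 0.307(1 - 56.3/120) = 0.0409P*.
The bracket is 0.531, giving P* = 0.163/0.0409 = 3.98.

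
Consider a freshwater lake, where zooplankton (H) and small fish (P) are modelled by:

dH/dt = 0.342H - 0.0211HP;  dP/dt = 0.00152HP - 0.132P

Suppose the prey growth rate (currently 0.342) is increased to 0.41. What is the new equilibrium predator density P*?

P* ≈ 19.4

At the interior fixed point, setting dH/dt = 0 with H > 0 fixes P* = (prey growth rate)/(HP coefficient) — independent of the other coefficients.
With the change, P* = 0.41/0.0211 = 19.4; it rises from 16.2.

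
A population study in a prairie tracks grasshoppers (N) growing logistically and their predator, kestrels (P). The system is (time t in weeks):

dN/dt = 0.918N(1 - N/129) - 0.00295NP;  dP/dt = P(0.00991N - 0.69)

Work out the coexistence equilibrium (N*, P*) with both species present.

From dP/dt = 0 with P > 0: 0.00991N* = 0.69, so N* = 69.6.
Substitute into dN/dt = 0: 0.918(1 - 69.6/129) = 0.00295P*.
The bracket is 0.46, giving P* = 0.423/0.00295 = 143.

N* ≈ 69.6, P* ≈ 143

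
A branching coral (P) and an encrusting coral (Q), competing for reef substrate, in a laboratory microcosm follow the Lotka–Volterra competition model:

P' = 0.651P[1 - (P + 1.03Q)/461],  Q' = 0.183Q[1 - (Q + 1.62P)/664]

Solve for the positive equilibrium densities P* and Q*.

P* ≈ 333, Q* ≈ 124

Setting both brackets to zero gives the nullclines P + 1.03Q = 461 and 1.62P + Q = 664.
Substituting Q = 664 - 1.62P into the first: P(1 - 1.03·1.62) = 461 - 1.03·664.
So P* = -223/-0.669 = 333, and then Q* = 664 - 1.62·333 = 124.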